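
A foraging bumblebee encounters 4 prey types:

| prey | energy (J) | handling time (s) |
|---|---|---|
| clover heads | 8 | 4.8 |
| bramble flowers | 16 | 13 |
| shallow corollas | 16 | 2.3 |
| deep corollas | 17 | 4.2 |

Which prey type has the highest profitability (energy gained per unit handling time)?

In descending order of E/h:
shallow corollas: 16/2.3 = 6.96 J/s
deep corollas: 17/4.2 = 4.05 J/s
clover heads: 8/4.8 = 1.67 J/s
bramble flowers: 16/13 = 1.23 J/s

shallow corollas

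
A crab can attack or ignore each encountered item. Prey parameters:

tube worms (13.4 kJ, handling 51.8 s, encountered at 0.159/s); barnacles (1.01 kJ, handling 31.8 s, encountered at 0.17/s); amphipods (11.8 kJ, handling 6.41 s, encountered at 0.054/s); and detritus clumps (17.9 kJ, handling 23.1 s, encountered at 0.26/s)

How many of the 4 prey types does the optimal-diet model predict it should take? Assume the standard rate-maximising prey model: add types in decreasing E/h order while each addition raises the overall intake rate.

E/h in descending order: amphipods 1.84, detritus clumps 0.775, tube worms 0.259, barnacles 0.0318 kJ/s. The optimal diet is the largest prefix of this list for which every included type satisfies E_i/h_i > R on the types above it.
Rate on top 1: 0.4734. detritus clumps: 0.775 > 0.4734 → include.
Rate on top 2: 0.7197. tube worms: 0.259 < 0.7197 → exclude; stop.
Optimal diet: amphipods, detritus clumps — 2 of 4 types.

2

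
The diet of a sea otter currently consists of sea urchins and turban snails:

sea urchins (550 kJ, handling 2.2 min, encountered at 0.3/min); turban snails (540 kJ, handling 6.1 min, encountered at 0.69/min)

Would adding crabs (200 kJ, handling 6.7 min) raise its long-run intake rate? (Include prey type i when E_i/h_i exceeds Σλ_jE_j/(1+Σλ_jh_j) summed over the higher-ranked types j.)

No

Current rate: (0.3×550 + 0.69×540)/(1 + 0.3×2.2 + 0.69×6.1) = 91.6 kJ/min.
crabs: E/h = 200/6.7 = 29.85 kJ/min.
29.85 < 91.6, so adding crabs would lower the average — exclude it.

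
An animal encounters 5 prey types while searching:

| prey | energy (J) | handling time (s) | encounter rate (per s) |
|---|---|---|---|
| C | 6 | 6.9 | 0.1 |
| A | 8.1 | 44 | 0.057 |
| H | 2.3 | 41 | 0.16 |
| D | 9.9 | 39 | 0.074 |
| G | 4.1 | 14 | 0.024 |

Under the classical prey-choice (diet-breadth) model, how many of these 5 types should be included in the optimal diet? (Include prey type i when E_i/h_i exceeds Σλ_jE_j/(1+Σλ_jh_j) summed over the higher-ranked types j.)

Profitabilities (E/h, J/s): C 0.87, G 0.293, D 0.254, A 0.184, H 0.0561. Add prey in this order while the next type's profitability exceeds the intake rate on those already taken.
Rate on top 1: 0.355. G: 0.293 < 0.355 → exclude; stop.
Optimal diet: C — 1 of 5 types.

1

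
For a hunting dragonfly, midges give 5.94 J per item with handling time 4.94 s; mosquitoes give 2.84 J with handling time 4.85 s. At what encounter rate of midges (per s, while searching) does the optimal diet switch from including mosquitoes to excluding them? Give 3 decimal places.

At the threshold, the rate on midges alone equals the profitability of mosquitoes: λ·5.94/(1 + λ·4.94) = 2.84/4.85 = 0.5856.
Rearranging, λ(5.94 − 0.5856×4.94) = 0.5856, so λ = 0.5856/3.047 = 0.1922 per s.

0.192 per s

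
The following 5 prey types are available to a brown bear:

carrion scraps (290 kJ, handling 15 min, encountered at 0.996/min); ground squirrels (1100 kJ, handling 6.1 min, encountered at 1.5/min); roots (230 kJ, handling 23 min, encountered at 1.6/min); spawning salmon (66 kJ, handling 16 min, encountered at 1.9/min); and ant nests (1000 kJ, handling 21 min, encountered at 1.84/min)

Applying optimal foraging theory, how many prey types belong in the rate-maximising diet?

Profitabilities (E/h, kJ/min): ground squirrels 180, ant nests 47.6, carrion scraps 19.3, roots 10, spawning salmon 4.12. Add prey in this order while the next type's profitability exceeds the intake rate on those already taken.
Rate on top 1: 162.6. ant nests: 47.6 < 162.6 → exclude; stop.
Optimal diet: ground squirrels — 1 of 5 types.

1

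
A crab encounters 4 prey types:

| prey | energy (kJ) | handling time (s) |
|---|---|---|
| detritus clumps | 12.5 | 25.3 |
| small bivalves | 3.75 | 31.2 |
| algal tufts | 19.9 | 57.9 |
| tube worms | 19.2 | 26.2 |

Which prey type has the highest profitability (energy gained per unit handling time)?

Profitability E/h (kJ/s): detritus clumps = 12.5/25.3 = 0.494, small bivalves = 3.75/31.2 = 0.12, algal tufts = 19.9/57.9 = 0.344, tube worms = 19.2/26.2 = 0.733.
Ranked: tube worms > detritus clumps > algal tufts > small bivalves.

tube worms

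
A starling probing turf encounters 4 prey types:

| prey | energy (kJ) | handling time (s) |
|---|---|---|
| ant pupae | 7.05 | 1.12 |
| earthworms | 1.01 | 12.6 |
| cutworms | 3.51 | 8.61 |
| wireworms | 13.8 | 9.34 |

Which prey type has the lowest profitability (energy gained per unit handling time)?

Profitability E/h (kJ/s): ant pupae = 7.05/1.12 = 6.29, earthworms = 1.01/12.6 = 0.0802, cutworms = 3.51/8.61 = 0.408, wireworms = 13.8/9.34 = 1.48.
Ranked: ant pupae > wireworms > cutworms > earthworms.

earthworms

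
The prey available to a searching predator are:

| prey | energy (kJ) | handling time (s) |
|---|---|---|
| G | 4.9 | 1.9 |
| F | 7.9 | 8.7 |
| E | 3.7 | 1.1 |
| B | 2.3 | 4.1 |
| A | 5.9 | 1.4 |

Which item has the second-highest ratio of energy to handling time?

Profitability E/h (kJ/s): G = 4.9/1.9 = 2.58, F = 7.9/8.7 = 0.908, E = 3.7/1.1 = 3.36, B = 2.3/4.1 = 0.561, A = 5.9/1.4 = 4.21.
Ranked: A > E > G > F > B.

E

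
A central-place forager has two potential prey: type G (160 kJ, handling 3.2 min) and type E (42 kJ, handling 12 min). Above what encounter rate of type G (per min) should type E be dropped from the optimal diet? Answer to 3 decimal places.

0.024 per min

Drop type E once their profitability E₂/h₂ falls below the rate achievable on type G alone: E₂/h₂ = λE₁/(1 + λh₁).
Solve for λ: λE₁h₂ = E₂(1 + λh₁) → λ(E₁h₂ − E₂h₁) = E₂ → λ = E₂/(E₁h₂ − E₂h₁).
λ = 42/(160×12 − 42×3.2) = 42/1786 = 0.02352 per min.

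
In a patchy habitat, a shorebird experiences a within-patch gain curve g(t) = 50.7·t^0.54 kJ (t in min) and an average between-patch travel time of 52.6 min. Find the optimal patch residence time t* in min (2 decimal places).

61.75 min

Optimal t* satisfies g'(t*) = g(t*)/(T + t*).
g'(t) = 0.54·50.7·t^-0.46. Setting 0.54·50.7·t^-0.46 = 50.7·t^0.54/(52.6+t) gives 0.54(52.6+t) = t, so 0.46·t = 0.54×52.6.
t* = 0.54×52.6/0.46 = 61.75 min.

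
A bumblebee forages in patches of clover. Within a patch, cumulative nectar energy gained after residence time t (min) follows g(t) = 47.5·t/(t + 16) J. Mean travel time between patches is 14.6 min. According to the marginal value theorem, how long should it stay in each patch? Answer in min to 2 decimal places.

By the marginal value theorem, leave when the instantaneous gain rate g'(t) equals the habitat-wide average g(t)/(T + t).
g'(t) = 47.5·16/(t + 16)². Setting 47.5·16/(t+16)² = 47.5t/[(t+16)(14.6+t)] gives 16(14.6+t) = t(t+16), so t² = 16×14.6 = 233.6.
t* = √233.6 = 15.28 min.

15.28 min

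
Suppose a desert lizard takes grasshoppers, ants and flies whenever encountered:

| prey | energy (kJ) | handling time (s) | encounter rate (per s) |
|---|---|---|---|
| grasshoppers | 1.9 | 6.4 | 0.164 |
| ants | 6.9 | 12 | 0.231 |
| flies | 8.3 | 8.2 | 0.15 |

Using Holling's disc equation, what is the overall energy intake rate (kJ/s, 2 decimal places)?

Energy encountered per unit search time: 0.164×1.9 + 0.231×6.9 + 0.15×8.3 = 3.151 kJ/s.
Handling time per unit search time: 0.164×6.4 + 0.231×12 + 0.15×8.2 = 5.052.
Rate = 3.151/(1 + 5.052) = 0.5206 kJ/s.

0.52 kJ/s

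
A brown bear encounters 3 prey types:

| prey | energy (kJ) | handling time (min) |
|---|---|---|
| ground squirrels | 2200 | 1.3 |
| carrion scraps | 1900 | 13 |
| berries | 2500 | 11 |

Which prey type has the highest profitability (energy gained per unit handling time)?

ground squirrels

In descending order of E/h:
ground squirrels: 2200/1.3 = 1.69e+03 kJ/min
berries: 2500/11 = 227 kJ/min
carrion scraps: 1900/13 = 146 kJ/min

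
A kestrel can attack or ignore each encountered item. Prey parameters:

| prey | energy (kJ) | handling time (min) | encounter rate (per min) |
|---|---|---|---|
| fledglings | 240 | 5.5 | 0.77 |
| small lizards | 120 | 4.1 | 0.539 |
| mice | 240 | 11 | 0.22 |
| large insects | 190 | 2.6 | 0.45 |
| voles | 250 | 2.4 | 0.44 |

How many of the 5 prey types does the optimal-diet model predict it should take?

Rank by E/h (kJ/min): voles 104, large insects 73.1, fledglings 43.6, small lizards 29.3, mice 21.8. Include each in turn until the next type's E/h falls below the running intake rate.
Rate on top 1: 53.5. large insects: 73.1 > 53.5 → include.
Rate on top 2: 60.6. fledglings: 43.6 < 60.6 → exclude; stop.
Optimal diet: voles, large insects — 2 of 5 types.

2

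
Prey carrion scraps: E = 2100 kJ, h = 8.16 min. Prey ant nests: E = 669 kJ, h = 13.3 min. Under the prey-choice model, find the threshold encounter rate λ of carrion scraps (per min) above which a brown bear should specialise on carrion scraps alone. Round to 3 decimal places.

Drop ant nests once their profitability E₂/h₂ falls below the rate achievable on carrion scraps alone: E₂/h₂ = λE₁/(1 + λh₁).
Solve for λ: λE₁h₂ = E₂(1 + λh₁) → λ(E₁h₂ − E₂h₁) = E₂ → λ = E₂/(E₁h₂ − E₂h₁).
λ = 669/(2100×13.3 − 669×8.16) = 669/2.247e+04 = 0.02977 per min.

0.030 per min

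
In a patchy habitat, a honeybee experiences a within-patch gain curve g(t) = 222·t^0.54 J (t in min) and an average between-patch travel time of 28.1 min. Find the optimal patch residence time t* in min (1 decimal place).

33.0 min

Maximise g(t)/(T+t): set derivative to zero → g'(t)(T+t) = g(t).
g'(t) = 0.54·222·t^-0.46. Setting 0.54·222·t^-0.46 = 222·t^0.54/(28.1+t) gives 0.54(28.1+t) = t, so 0.46·t = 0.54×28.1.
t* = 0.54×28.1/0.46 = 32.99 min.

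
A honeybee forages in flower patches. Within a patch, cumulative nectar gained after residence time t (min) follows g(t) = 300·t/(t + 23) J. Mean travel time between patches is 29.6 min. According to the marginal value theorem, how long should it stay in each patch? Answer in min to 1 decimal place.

Maximise g(t)/(T+t): set derivative to zero → g'(t)(T+t) = g(t).
g'(t) = 300·23/(t + 23)². Setting 300·23/(t+23)² = 300t/[(t+23)(29.6+t)] gives 23(29.6+t) = t(t+23), so t² = 23×29.6 = 680.8.
t* = √680.8 = 26.09 min.

26.1 min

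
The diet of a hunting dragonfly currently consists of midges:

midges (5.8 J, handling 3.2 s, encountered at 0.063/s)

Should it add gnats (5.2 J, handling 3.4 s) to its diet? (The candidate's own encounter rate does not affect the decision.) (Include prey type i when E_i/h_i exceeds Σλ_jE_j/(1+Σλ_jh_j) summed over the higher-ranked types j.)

Intake rate on the current diet: R = (0.063×5.8) / (1 + 0.063×3.2) = 0.3654/1.202 = 0.3041 J/s.
gnats: E/h = 5.2/3.4 = 1.529 J/s.
Since 1.529 > R, including gnats increases the long-run rate.

Yes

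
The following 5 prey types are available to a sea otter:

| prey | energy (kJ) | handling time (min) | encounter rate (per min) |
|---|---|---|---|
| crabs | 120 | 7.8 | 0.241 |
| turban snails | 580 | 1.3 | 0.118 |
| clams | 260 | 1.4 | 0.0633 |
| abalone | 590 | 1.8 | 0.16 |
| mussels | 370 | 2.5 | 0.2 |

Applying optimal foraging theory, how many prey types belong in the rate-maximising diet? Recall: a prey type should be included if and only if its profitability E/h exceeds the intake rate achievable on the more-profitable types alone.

4

Profitabilities (E/h, kJ/min): turban snails 446, abalone 328, clams 186, mussels 148, crabs 15.4. Add prey in this order while the next type's profitability exceeds the intake rate on those already taken.
Rate on top 1: 59.34. abalone: 328 > 59.34 → include.
Rate on top 2: 113. clams: 186 > 113 → include.
Rate on top 3: 117.2. mussels: 148 > 117.2 → include.
Rate on top 4: 124.8. crabs: 15.4 < 124.8 → exclude; stop.
Optimal diet: turban snails, abalone, clams, mussels — 4 of 5 types.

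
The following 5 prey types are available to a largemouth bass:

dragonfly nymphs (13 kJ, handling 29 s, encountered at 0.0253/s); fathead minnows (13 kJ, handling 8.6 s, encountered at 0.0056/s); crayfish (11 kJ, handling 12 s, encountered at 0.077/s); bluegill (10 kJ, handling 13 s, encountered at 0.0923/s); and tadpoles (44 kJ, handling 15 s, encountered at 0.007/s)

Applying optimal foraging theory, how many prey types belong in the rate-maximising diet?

4

E/h in descending order: tadpoles 2.93, fathead minnows 1.51, crayfish 0.917, bluegill 0.769, dragonfly nymphs 0.448 kJ/s. The optimal diet is the largest prefix of this list for which every included type satisfies E_i/h_i > R on the types above it.
Rate on top 1: 0.2787. fathead minnows: 1.51 > 0.2787 → include.
Rate on top 2: 0.3302. crayfish: 0.917 > 0.3302 → include.
Rate on top 3: 0.5911. bluegill: 0.769 > 0.5911 → include.
Rate on top 4: 0.6563. dragonfly nymphs: 0.448 < 0.6563 → exclude; stop.
Optimal diet: tadpoles, fathead minnows, crayfish, bluegill — 4 of 5 types.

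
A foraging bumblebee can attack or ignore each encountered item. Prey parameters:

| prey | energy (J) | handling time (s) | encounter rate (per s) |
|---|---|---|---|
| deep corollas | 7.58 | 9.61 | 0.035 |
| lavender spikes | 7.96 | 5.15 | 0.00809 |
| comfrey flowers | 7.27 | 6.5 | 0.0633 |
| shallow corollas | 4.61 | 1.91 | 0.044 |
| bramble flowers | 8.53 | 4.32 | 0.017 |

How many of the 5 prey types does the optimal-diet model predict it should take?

Rank by E/h (J/s): shallow corollas 2.41, bramble flowers 1.97, lavender spikes 1.55, comfrey flowers 1.12, deep corollas 0.789. Include each in turn until the next type's E/h falls below the running intake rate.
Rate on top 1: 0.1871. bramble flowers: 1.97 > 0.1871 → include.
Rate on top 2: 0.3005. lavender spikes: 1.55 > 0.3005 → include.
Rate on top 3: 0.3438. comfrey flowers: 1.12 > 0.3438 → include.
Rate on top 4: 0.5417. deep corollas: 0.789 > 0.5417 → include.
Optimal diet: shallow corollas, bramble flowers, lavender spikes, comfrey flowers, deep corollas — 5 of 5 types.

5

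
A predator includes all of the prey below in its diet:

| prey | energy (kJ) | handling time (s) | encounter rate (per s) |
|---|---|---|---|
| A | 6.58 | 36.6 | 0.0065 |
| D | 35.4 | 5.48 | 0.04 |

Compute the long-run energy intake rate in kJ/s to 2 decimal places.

R = (0.0065×6.58 + 0.04×35.4) / (1 + 0.0065×36.6 + 0.04×5.48) = 1.459/1.457 = 1.001 kJ/s.

1.00 kJ/s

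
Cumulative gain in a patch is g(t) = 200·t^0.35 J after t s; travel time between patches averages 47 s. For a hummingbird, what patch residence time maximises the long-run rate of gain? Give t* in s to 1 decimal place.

Maximise g(t)/(T+t): set derivative to zero → g'(t)(T+t) = g(t).
g'(t) = 0.35·200·t^-0.65. Setting 0.35·200·t^-0.65 = 200·t^0.35/(47+t) gives 0.35(47+t) = t, so 0.65·t = 0.35×47.
t* = 0.35×47/0.65 = 25.31 s.

25.3 s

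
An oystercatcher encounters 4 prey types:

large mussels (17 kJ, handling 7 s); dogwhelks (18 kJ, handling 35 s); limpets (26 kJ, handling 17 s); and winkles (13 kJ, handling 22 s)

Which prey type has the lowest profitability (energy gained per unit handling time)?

Profitability E/h (kJ/s): large mussels = 17/7 = 2.43, dogwhelks = 18/35 = 0.514, limpets = 26/17 = 1.53, winkles = 13/22 = 0.591.
Ranked: large mussels > limpets > winkles > dogwhelks.

dogwhelks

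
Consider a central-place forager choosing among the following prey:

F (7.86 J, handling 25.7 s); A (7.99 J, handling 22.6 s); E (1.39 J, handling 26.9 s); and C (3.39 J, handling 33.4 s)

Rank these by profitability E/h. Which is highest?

In descending order of E/h:
A: 7.99/22.6 = 0.354 J/s
F: 7.86/25.7 = 0.306 J/s
C: 3.39/33.4 = 0.101 J/s
E: 1.39/26.9 = 0.0517 J/s

A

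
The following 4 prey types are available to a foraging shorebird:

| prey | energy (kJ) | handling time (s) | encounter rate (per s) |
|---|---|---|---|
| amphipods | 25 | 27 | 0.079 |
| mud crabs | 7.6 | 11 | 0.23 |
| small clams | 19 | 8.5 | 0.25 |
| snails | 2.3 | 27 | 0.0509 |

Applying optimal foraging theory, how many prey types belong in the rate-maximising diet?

1

E/h in descending order: small clams 2.24, amphipods 0.926, mud crabs 0.691, snails 0.0852 kJ/s. The optimal diet is the largest prefix of this list for which every included type satisfies E_i/h_i > R on the types above it.
Rate on top 1: 1.52. amphipods: 0.926 < 1.52 → exclude; stop.
Optimal diet: small clams — 1 of 4 types.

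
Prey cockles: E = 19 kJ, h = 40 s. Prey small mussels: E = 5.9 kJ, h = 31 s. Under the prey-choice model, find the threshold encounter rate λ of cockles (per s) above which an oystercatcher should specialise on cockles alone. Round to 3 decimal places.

0.017 per s

At the threshold, the rate on cockles alone equals the profitability of small mussels: λ·19/(1 + λ·40) = 5.9/31 = 0.1903.
Rearranging, λ(19 − 0.1903×40) = 0.1903, so λ = 0.1903/11.39 = 0.01671 per s.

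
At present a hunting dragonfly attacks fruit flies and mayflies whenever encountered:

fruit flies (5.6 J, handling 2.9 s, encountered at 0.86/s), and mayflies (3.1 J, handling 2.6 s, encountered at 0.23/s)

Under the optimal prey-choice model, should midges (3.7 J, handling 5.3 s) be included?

Intake rate on the current diet: R = (0.86×5.6 + 0.23×3.1) / (1 + 0.86×2.9 + 0.23×2.6) = 5.529/4.092 = 1.351 J/s.
midges: E/h = 3.7/5.3 = 0.6981 J/s.
0.6981 < 1.351, so adding midges would lower the average — exclude it.

No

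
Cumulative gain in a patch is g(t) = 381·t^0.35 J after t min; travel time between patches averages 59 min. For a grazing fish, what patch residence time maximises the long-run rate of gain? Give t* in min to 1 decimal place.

31.8 min

Maximise g(t)/(T+t): set derivative to zero → g'(t)(T+t) = g(t).
g'(t) = 0.35·381·t^-0.65. Setting 0.35·381·t^-0.65 = 381·t^0.35/(59+t) gives 0.35(59+t) = t, so 0.65·t = 0.35×59.
t* = 0.35×59/0.65 = 31.77 min.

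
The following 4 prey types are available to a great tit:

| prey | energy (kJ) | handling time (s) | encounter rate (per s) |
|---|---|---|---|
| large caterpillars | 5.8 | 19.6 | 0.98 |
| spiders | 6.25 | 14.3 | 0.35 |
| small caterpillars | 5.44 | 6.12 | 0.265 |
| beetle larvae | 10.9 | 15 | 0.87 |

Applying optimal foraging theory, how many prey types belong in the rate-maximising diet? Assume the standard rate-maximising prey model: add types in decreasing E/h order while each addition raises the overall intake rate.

2

E/h in descending order: small caterpillars 0.889, beetle larvae 0.727, spiders 0.437, large caterpillars 0.296 kJ/s. The optimal diet is the largest prefix of this list for which every included type satisfies E_i/h_i > R on the types above it.
Rate on top 1: 0.5499. beetle larvae: 0.727 > 0.5499 → include.
Rate on top 2: 0.6971. spiders: 0.437 < 0.6971 → exclude; stop.
Optimal diet: small caterpillars, beetle larvae — 2 of 4 types.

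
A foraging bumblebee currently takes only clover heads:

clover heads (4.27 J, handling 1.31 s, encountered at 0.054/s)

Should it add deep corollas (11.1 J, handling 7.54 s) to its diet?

Yes

Intake rate on the current diet: R = (0.054×4.27) / (1 + 0.054×1.31) = 0.2306/1.071 = 0.2153 J/s.
Profitability of deep corollas: 11.1/7.54 = 1.472 J/s.
Since 1.472 > R, including deep corollas increases the long-run rate.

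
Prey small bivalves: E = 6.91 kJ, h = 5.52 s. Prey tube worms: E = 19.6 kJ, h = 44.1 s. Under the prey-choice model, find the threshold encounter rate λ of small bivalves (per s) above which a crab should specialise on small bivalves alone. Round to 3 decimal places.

0.100 per s

At the threshold, the rate on small bivalves alone equals the profitability of tube worms: λ·6.91/(1 + λ·5.52) = 19.6/44.1 = 0.4444.
Rearranging, λ(6.91 − 0.4444×5.52) = 0.4444, so λ = 0.4444/4.457 = 0.09973 per s.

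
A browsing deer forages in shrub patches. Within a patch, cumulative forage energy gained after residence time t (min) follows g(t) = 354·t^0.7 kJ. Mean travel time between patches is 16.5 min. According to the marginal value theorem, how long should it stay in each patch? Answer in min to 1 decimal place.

By the marginal value theorem, leave when the instantaneous gain rate g'(t) equals the habitat-wide average g(t)/(T + t).
g'(t) = 0.7·354·t^-0.3. Setting 0.7·354·t^-0.3 = 354·t^0.7/(16.5+t) gives 0.7(16.5+t) = t, so 0.30·t = 0.7×16.5.
t* = 0.7×16.5/0.30 = 38.5 min.

38.5 min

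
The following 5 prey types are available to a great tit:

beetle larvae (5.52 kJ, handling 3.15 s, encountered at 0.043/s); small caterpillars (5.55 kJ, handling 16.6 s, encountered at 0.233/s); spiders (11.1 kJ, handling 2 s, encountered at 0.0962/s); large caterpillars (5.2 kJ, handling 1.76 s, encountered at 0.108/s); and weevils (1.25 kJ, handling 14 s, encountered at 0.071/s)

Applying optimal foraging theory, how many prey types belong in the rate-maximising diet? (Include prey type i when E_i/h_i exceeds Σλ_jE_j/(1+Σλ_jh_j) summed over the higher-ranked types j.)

Rank by E/h (kJ/s): spiders 5.55, large caterpillars 2.95, beetle larvae 1.75, small caterpillars 0.334, weevils 0.0893. Include each in turn until the next type's E/h falls below the running intake rate.
Rate on top 1: 0.8955. large caterpillars: 2.95 > 0.8955 → include.
Rate on top 2: 1.179. beetle larvae: 1.75 > 1.179 → include.
Rate on top 3: 1.23. small caterpillars: 0.334 < 1.23 → exclude; stop.
Optimal diet: spiders, large caterpillars, beetle larvae — 3 of 5 types.

3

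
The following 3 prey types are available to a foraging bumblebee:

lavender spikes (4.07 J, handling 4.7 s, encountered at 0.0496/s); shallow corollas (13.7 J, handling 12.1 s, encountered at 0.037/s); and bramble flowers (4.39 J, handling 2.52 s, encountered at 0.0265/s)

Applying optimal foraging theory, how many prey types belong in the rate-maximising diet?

3

E/h in descending order: bramble flowers 1.74, shallow corollas 1.13, lavender spikes 0.866 J/s. The optimal diet is the largest prefix of this list for which every included type satisfies E_i/h_i > R on the types above it.
Rate on top 1: 0.1091. shallow corollas: 1.13 > 0.1091 → include.
Rate on top 2: 0.4115. lavender spikes: 0.866 > 0.4115 → include.
Optimal diet: bramble flowers, shallow corollas, lavender spikes — 3 of 3 types.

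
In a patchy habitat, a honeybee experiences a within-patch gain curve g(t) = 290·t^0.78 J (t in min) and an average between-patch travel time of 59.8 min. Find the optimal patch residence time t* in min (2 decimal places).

212.02 min

By the marginal value theorem, leave when the instantaneous gain rate g'(t) equals the habitat-wide average g(t)/(T + t).
g'(t) = 0.78·290·t^-0.22. Setting 0.78·290·t^-0.22 = 290·t^0.78/(59.8+t) gives 0.78(59.8+t) = t, so 0.22·t = 0.78×59.8.
t* = 0.78×59.8/0.22 = 212 min.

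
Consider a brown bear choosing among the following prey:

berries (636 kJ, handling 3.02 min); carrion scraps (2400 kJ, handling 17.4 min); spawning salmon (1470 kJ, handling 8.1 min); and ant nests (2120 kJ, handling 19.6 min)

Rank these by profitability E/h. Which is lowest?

In descending order of E/h:
berries: 636/3.02 = 211 kJ/min
spawning salmon: 1470/8.1 = 181 kJ/min
carrion scraps: 2400/17.4 = 138 kJ/min
ant nests: 2120/19.6 = 108 kJ/min

ant nests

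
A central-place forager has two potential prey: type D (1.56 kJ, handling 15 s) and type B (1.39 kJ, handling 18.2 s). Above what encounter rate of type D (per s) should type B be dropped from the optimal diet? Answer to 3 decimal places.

At the threshold, the rate on type D alone equals the profitability of type B: λ·1.56/(1 + λ·15) = 1.39/18.2 = 0.07637.
Rearranging, λ(1.56 − 0.07637×15) = 0.07637, so λ = 0.07637/0.4144 = 0.1843 per s.

0.184 per s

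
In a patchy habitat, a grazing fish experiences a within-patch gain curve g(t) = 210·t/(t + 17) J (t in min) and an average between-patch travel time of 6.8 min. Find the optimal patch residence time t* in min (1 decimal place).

10.8 min

Maximise g(t)/(T+t): set derivative to zero → g'(t)(T+t) = g(t).
g'(t) = 210·17/(t + 17)². Setting 210·17/(t+17)² = 210t/[(t+17)(6.8+t)] gives 17(6.8+t) = t(t+17), so t² = 17×6.8 = 115.6.
t* = √115.6 = 10.75 min.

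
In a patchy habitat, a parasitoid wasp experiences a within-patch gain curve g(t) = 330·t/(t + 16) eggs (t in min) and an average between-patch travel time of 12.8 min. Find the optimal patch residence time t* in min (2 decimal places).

By the marginal value theorem, leave when the instantaneous gain rate g'(t) equals the habitat-wide average g(t)/(T + t).
g'(t) = 330·16/(t + 16)². Setting 330·16/(t+16)² = 330t/[(t+16)(12.8+t)] gives 16(12.8+t) = t(t+16), so t² = 16×12.8 = 204.8.
t* = √204.8 = 14.31 min.

14.31 min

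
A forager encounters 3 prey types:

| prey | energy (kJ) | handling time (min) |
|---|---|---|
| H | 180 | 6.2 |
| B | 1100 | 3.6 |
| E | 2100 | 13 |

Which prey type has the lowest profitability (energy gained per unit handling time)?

H

Profitability E/h (kJ/min): H = 180/6.2 = 29, B = 1100/3.6 = 306, E = 2100/13 = 162.
Ranked: B > E > H.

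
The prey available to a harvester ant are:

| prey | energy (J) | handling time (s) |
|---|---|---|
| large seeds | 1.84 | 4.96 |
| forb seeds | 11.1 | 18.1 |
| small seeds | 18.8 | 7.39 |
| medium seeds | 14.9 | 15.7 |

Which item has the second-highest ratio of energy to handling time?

medium seeds

Profitability E/h (J/s): large seeds = 1.84/4.96 = 0.371, forb seeds = 11.1/18.1 = 0.613, small seeds = 18.8/7.39 = 2.54, medium seeds = 14.9/15.7 = 0.949.
Ranked: small seeds > medium seeds > forb seeds > large seeds.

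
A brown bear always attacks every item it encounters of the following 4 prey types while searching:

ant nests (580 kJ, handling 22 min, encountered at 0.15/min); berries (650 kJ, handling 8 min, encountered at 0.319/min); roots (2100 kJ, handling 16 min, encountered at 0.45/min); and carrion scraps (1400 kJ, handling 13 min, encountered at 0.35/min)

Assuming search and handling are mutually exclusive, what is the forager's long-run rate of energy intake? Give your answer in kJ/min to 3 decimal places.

R = Σλ_iE_i / (1 + Σλ_ih_i)
Numerator: 0.15×580 + 0.319×650 + 0.45×2100 + 0.35×1400 = 1729
Denominator: 1 + 0.15×22 + 0.319×8 + 0.45×16 + 0.35×13 = 18.6
R = 1729/18.6 = 92.97 kJ/min

92.966 kJ/min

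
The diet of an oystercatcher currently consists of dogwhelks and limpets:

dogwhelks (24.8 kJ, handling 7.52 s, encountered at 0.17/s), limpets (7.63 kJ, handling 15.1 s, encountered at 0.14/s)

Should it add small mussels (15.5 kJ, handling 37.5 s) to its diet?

On dogwhelks and limpets alone, R = ΣλE/(1+Σλh) = 5.284/4.392 = 1.203 kJ/s.
small mussels: E/h = 15.5/37.5 = 0.4133 kJ/s.
Since 0.4133 < R, time spent handling small mussels is better spent searching.

No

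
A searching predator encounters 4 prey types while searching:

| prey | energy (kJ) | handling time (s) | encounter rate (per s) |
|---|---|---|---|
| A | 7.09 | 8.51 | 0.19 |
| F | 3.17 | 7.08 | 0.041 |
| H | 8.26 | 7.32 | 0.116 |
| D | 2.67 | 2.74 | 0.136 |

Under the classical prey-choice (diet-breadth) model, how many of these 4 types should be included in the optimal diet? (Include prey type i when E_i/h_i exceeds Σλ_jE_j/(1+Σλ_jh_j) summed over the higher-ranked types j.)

3

Profitabilities (E/h, kJ/s): H 1.13, D 0.974, A 0.833, F 0.448. Add prey in this order while the next type's profitability exceeds the intake rate on those already taken.
Rate on top 1: 0.5182. D: 0.974 > 0.5182 → include.
Rate on top 2: 0.5947. A: 0.833 > 0.5947 → include.
Rate on top 3: 0.6951. F: 0.448 < 0.6951 → exclude; stop.
Optimal diet: H, D, A — 3 of 4 types.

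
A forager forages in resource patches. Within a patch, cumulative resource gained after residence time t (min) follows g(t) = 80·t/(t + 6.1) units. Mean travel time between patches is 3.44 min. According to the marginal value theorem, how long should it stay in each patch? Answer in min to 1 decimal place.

Optimal t* satisfies g'(t*) = g(t*)/(T + t*).
g'(t) = 80·6.1/(t + 6.1)². Setting 80·6.1/(t+6.1)² = 80t/[(t+6.1)(3.44+t)] gives 6.1(3.44+t) = t(t+6.1), so t² = 6.1×3.44 = 20.98.
t* = √20.98 = 4.581 min.

4.6 min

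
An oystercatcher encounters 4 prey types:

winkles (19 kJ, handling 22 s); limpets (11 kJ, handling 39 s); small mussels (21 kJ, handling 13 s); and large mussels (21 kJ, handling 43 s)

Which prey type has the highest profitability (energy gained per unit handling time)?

In descending order of E/h:
small mussels: 21/13 = 1.62 kJ/s
winkles: 19/22 = 0.864 kJ/s
large mussels: 21/43 = 0.488 kJ/s
limpets: 11/39 = 0.282 kJ/s

small mussels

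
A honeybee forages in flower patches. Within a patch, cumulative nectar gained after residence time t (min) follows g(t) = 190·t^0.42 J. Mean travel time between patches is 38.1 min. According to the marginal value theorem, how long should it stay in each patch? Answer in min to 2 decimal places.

By the marginal value theorem, leave when the instantaneous gain rate g'(t) equals the habitat-wide average g(t)/(T + t).
g'(t) = 0.42·190·t^-0.58. Setting 0.42·190·t^-0.58 = 190·t^0.42/(38.1+t) gives 0.42(38.1+t) = t, so 0.58·t = 0.42×38.1.
t* = 0.42×38.1/0.58 = 27.59 min.

27.59 min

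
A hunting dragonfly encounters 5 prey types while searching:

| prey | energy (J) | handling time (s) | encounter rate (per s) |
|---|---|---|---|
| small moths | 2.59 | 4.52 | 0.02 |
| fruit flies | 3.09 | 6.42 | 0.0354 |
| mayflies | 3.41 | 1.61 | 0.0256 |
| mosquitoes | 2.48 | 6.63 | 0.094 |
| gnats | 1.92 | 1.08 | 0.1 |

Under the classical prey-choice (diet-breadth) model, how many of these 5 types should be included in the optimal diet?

E/h in descending order: mayflies 2.12, gnats 1.78, small moths 0.573, fruit flies 0.481, mosquitoes 0.374 J/s. The optimal diet is the largest prefix of this list for which every included type satisfies E_i/h_i > R on the types above it.
Rate on top 1: 0.08384. gnats: 1.78 > 0.08384 → include.
Rate on top 2: 0.243. small moths: 0.573 > 0.243 → include.
Rate on top 3: 0.2671. fruit flies: 0.481 > 0.2671 → include.
Rate on top 4: 0.3003. mosquitoes: 0.374 > 0.3003 → include.
Optimal diet: mayflies, gnats, small moths, fruit flies, mosquitoes — 5 of 5 types.

5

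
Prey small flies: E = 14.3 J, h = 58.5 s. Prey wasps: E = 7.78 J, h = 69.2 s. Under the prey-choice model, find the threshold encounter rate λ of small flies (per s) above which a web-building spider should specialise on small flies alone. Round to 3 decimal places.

At the threshold, the rate on small flies alone equals the profitability of wasps: λ·14.3/(1 + λ·58.5) = 7.78/69.2 = 0.1124.
Rearranging, λ(14.3 − 0.1124×58.5) = 0.1124, so λ = 0.1124/7.723 = 0.01456 per s.

0.015 per s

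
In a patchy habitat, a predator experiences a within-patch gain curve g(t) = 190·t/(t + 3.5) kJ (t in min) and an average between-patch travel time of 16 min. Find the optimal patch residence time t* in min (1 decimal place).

7.5 min

Optimal t* satisfies g'(t*) = g(t*)/(T + t*).
g'(t) = 190·3.5/(t + 3.5)². Setting 190·3.5/(t+3.5)² = 190t/[(t+3.5)(16+t)] gives 3.5(16+t) = t(t+3.5), so t² = 3.5×16 = 56.
t* = √56 = 7.483 min.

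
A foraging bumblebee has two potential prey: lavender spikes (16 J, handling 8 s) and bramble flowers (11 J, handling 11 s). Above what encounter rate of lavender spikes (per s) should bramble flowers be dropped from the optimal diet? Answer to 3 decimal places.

Drop bramble flowers once their profitability E₂/h₂ falls below the rate achievable on lavender spikes alone: E₂/h₂ = λE₁/(1 + λh₁).
Solve for λ: λE₁h₂ = E₂(1 + λh₁) → λ(E₁h₂ − E₂h₁) = E₂ → λ = E₂/(E₁h₂ − E₂h₁).
λ = 11/(16×11 − 11×8) = 11/88 = 0.125 per s.

0.125 per s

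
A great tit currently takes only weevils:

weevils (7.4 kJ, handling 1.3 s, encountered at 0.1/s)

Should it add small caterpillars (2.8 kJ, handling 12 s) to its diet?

Current rate: (0.1×7.4)/(1 + 0.1×1.3) = 0.6549 kJ/s.
Profitability of small caterpillars: 2.8/12 = 0.2333 kJ/s.
0.2333 < 0.6549, so adding small caterpillars would lower the average — exclude it.

No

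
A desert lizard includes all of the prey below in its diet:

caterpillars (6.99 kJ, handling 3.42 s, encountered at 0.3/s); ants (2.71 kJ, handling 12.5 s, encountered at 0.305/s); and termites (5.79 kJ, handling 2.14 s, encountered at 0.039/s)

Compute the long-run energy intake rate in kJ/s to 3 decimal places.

0.532 kJ/s

R = Σλ_iE_i / (1 + Σλ_ih_i)
Numerator: 0.3×6.99 + 0.305×2.71 + 0.039×5.79 = 3.149
Denominator: 1 + 0.3×3.42 + 0.305×12.5 + 0.039×2.14 = 5.922
R = 3.149/5.922 = 0.5318 kJ/s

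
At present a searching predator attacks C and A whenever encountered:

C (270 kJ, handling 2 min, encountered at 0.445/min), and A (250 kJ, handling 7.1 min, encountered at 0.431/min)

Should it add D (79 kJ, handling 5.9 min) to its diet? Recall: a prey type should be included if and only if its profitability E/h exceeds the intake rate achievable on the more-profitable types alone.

On C and A alone, R = ΣλE/(1+Σλh) = 227.9/4.95 = 46.04 kJ/min.
D: E/h = 79/5.9 = 13.39 kJ/min.
13.39 < 46.04, so adding D would lower the average — exclude it.

No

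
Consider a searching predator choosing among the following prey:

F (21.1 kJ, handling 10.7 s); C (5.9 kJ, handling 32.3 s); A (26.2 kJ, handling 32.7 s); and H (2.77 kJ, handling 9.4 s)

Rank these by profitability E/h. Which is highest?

In descending order of E/h:
F: 21.1/10.7 = 1.97 kJ/s
A: 26.2/32.7 = 0.801 kJ/s
H: 2.77/9.4 = 0.295 kJ/s
C: 5.9/32.3 = 0.183 kJ/s

F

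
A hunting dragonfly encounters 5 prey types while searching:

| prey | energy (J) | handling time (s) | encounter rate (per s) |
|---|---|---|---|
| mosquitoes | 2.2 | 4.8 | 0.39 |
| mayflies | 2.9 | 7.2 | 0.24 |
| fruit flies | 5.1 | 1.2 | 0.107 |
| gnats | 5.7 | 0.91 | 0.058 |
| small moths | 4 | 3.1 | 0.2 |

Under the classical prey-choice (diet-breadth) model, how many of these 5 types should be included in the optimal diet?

Profitabilities (E/h, J/s): gnats 6.26, fruit flies 4.25, small moths 1.29, mosquitoes 0.458, mayflies 0.403. Add prey in this order while the next type's profitability exceeds the intake rate on those already taken.
Rate on top 1: 0.314. fruit flies: 4.25 > 0.314 → include.
Rate on top 2: 0.7419. small moths: 1.29 > 0.7419 → include.
Rate on top 3: 0.9307. mosquitoes: 0.458 < 0.9307 → exclude; stop.
Optimal diet: gnats, fruit flies, small moths — 3 of 5 types.

3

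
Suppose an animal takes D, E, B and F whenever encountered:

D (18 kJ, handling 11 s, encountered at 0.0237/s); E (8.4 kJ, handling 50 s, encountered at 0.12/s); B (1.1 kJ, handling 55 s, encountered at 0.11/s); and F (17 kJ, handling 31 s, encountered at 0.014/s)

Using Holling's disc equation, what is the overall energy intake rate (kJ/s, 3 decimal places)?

R = Σλ_iE_i / (1 + Σλ_ih_i)
Numerator: 0.0237×18 + 0.12×8.4 + 0.11×1.1 + 0.014×17 = 1.794
Denominator: 1 + 0.0237×11 + 0.12×50 + 0.11×55 + 0.014×31 = 13.74
R = 1.794/13.74 = 0.1305 kJ/s

0.130 kJ/s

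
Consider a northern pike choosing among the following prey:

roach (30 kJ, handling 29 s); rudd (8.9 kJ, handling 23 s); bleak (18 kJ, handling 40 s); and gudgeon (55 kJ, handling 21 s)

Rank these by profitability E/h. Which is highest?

gudgeon

In descending order of E/h:
gudgeon: 55/21 = 2.62 kJ/s
roach: 30/29 = 1.03 kJ/s
bleak: 18/40 = 0.45 kJ/s
rudd: 8.9/23 = 0.387 kJ/s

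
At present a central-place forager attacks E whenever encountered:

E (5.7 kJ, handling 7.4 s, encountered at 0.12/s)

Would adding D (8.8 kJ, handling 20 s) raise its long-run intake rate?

Yes

Current rate: (0.12×5.7)/(1 + 0.12×7.4) = 0.3623 kJ/s.
D: E/h = 8.8/20 = 0.44 kJ/s.
Since 0.44 > R, including D increases the long-run rate.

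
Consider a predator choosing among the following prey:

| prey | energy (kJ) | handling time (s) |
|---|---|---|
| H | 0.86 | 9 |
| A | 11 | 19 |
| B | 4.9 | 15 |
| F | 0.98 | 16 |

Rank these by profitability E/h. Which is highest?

Profitability E/h (kJ/s): H = 0.86/9 = 0.0956, A = 11/19 = 0.579, B = 4.9/15 = 0.327, F = 0.98/16 = 0.0612.
Ranked: A > B > H > F.

A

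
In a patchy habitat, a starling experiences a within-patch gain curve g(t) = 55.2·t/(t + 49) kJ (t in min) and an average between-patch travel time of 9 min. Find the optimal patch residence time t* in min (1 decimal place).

21.0 min

By the marginal value theorem, leave when the instantaneous gain rate g'(t) equals the habitat-wide average g(t)/(T + t).
g'(t) = 55.2·49/(t + 49)². Setting 55.2·49/(t+49)² = 55.2t/[(t+49)(9+t)] gives 49(9+t) = t(t+49), so t² = 49×9 = 441.
t* = √441 = 21 min.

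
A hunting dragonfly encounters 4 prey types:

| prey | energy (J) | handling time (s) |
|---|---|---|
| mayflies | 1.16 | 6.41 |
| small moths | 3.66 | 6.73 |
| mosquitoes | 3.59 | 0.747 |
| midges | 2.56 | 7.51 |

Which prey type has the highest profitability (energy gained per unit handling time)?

Profitability E/h (J/s): mayflies = 1.16/6.41 = 0.181, small moths = 3.66/6.73 = 0.544, mosquitoes = 3.59/0.747 = 4.81, midges = 2.56/7.51 = 0.341.
Ranked: mosquitoes > small moths > midges > mayflies.

mosquitoes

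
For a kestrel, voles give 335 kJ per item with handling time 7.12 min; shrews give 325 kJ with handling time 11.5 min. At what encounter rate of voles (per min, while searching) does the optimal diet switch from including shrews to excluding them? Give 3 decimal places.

0.211 per min

The zero-one rule: include shrews iff E₂/h₂ > λE₁/(1+λh₁). Equality gives the switch point.
λE₁h₂ = E₂ + λE₂h₁ ⇒ λ = E₂/(E₁h₂ − E₂h₁) = 325/(3852 − 2314) = 0.2112 per min.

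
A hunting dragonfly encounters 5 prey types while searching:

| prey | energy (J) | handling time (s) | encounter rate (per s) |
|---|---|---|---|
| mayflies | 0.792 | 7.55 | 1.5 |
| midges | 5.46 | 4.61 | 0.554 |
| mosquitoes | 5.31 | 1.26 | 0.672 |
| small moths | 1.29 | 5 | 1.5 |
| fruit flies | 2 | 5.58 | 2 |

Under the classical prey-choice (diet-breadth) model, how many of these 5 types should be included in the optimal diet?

1

Rank by E/h (J/s): mosquitoes 4.21, midges 1.18, fruit flies 0.358, small moths 0.258, mayflies 0.105. Include each in turn until the next type's E/h falls below the running intake rate.
Rate on top 1: 1.932. midges: 1.18 < 1.932 → exclude; stop.
Optimal diet: mosquitoes — 1 of 5 types.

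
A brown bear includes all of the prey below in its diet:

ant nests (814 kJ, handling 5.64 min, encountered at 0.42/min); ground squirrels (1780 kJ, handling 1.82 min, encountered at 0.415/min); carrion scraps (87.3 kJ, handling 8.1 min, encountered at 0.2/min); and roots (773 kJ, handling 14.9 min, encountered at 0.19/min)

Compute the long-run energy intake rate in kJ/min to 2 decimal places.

145.18 kJ/min

Energy encountered per unit search time: 0.42×814 + 0.415×1780 + 0.2×87.3 + 0.19×773 = 1245 kJ/min.
Handling time per unit search time: 0.42×5.64 + 0.415×1.82 + 0.2×8.1 + 0.19×14.9 = 7.575.
Rate = 1245/(1 + 7.575) = 145.2 kJ/min.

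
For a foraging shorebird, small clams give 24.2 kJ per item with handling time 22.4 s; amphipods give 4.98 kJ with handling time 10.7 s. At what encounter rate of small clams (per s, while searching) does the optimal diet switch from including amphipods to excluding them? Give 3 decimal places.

0.034 per s

At the threshold, the rate on small clams alone equals the profitability of amphipods: λ·24.2/(1 + λ·22.4) = 4.98/10.7 = 0.4654.
Rearranging, λ(24.2 − 0.4654×22.4) = 0.4654, so λ = 0.4654/13.77 = 0.03379 per s.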